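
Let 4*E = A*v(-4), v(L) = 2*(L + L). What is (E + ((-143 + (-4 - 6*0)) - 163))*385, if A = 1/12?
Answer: -358435/3 ≈ -1.1948e+5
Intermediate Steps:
A = 1/12 ≈ 0.083333
v(L) = 4*L (v(L) = 2*(2*L) = 4*L)
E = -⅓ (E = ((4*(-4))/12)/4 = ((1/12)*(-16))/4 = (¼)*(-4/3) = -⅓ ≈ -0.33333)
(E + ((-143 + (-4 - 6*0)) - 163))*385 = (-⅓ + ((-143 + (-4 - 6*0)) - 163))*385 = (-⅓ + ((-143 + (-4 + 0)) - 163))*385 = (-⅓ + ((-143 - 4) - 163))*385 = (-⅓ + (-147 - 163))*385 = (-⅓ - 310)*385 = -931/3*385 = -358435/3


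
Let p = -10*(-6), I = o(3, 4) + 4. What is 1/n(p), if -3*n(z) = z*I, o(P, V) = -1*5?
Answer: 1/20 ≈ 0.050000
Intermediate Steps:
o(P, V) = -5
I = -1 (I = -5 + 4 = -1)
p = 60
n(z) = z/3 (n(z) = -z*(-1)/3 = -(-1)*z/3 = z/3)
1/n(p) = 1/((⅓)*60) = 1/20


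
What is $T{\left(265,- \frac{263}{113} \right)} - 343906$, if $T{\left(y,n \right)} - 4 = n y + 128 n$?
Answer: $- \frac{38964285}{113} \approx -3.4482 \cdot 10^{5}$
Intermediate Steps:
$T{\left(y,n \right)} = 4 + 128 n + n y$ ($T{\left(y,n \right)} = 4 + \left(n y + 128 n\right) = 4 + \left(128 n + n y\right) = 4 + 128 n + n y$)
$T{\left(265,- \frac{263}{113} \right)} - 343906 = \left(4 + 128 \left(- \frac{263}{113}\right) + - \frac{263}{113} \cdot 265\right) - 343906 = \left(4 + 128 \left(\left(-263\right) \frac{1}{113}\right) + \left(-263\right) \frac{1}{113} \cdot 265\right) - 343906 = \left(4 + 128 \left(- \frac{263}{113}\right) - \frac{69695}{113}\right) - 343906 = \left(4 - \frac{33664}{113} - \frac{69695}{113}\right) - 343906 = - \frac{102907}{113} - 343906 = - \frac{38964285}{113}$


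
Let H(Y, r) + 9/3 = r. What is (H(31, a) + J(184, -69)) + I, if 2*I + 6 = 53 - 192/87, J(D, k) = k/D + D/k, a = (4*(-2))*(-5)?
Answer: 39223/696 ≈ 56.355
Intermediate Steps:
a = 40 (a = -8*(-5) = 40)
H(Y, r) = -3 + r
J(D, k) = D/k + k/D
I = 1299/58 (I = -3 + (53 - 192/87)/2 = -3 + (53 - 48*4/87)/2 = -3 + (53 - 64/29)/2 = -3 + (½)*(1473/29) = -3 + 1473/58 = 1299/58 ≈ 22.397)
(H(31, a) + J(184, -69)) + I = ((-3 + 40) + (184/(-69) - 69/184)) + 1299/58 = (37 + (184*(-1/69) - 69*1/184)) + 1299/58 = (37 + (-8/3 - 3/8)) + 1299/58 = (37 - 73/24) + 1299/58 = 815/24 + 1299/58 = 39223/696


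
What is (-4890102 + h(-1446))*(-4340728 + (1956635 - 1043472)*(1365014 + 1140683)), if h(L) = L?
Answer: -11192377632272740884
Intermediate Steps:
(-4890102 + h(-1446))*(-4340728 + (1956635 - 1043472)*(1365014 + 1140683)) = (-4890102 - 1446)*(-4340728 + (1956635 - 1043472)*(1365014 + 1140683)) = -4891548*(-4340728 + 913163*2505697) = -4891548*(-4340728 + 2288109789611) = -4891548*2288105448883 = -11192377632272740884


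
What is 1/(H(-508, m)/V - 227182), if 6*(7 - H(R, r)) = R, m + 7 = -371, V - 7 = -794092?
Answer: -476451/108241091137 ≈ -4.4018e-6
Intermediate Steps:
V = -794085 (V = 7 - 794092 = -794085)
m = -378 (m = -7 - 371 = -378)
H(R, r) = 7 - R/6
1/(H(-508, m)/V - 227182) = 1/((7 - 1/6*(-508))/(-794085) - 227182) = 1/((7 + 254/3)*(-1/794085) - 227182) = 1/((275/3)*(-1/794085) - 227182) = 1/(-55/476451 - 227182) = 1/(-108241091137/476451) = -476451/108241091137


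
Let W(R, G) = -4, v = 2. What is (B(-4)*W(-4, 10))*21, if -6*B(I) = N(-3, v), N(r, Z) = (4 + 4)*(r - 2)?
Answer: -560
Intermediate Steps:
N(r, Z) = -16 + 8*r (N(r, Z) = 8*(-2 + r) = -16 + 8*r)
B(I) = 20/3 (B(I) = -(-16 + 8*(-3))/6 = -(-16 - 24)/6 = -⅙*(-40) = 20/3)
(B(-4)*W(-4, 10))*21 = ((20/3)*(-4))*21 = -80/3*21 = -560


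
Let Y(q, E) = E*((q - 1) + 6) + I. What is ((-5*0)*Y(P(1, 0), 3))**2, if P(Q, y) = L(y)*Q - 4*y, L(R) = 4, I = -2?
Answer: 0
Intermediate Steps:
P(Q, y) = -4*y + 4*Q (P(Q, y) = 4*Q - 4*y = -4*y + 4*Q)
Y(q, E) = -2 + E*(5 + q) (Y(q, E) = E*((q - 1) + 6) - 2 = E*((-1 + q) + 6) - 2 = E*(5 + q) - 2 = -2 + E*(5 + q))
((-5*0)*Y(P(1, 0), 3))**2 = ((-5*0)*(-2 + 5*3 + 3*(-4*0 + 4*1)))**2 = (0*(-2 + 15 + 3*(0 + 4)))**2 = (0*(-2 + 15 + 3*4))**2 = (0*(-2 + 15 + 12))**2 = (0*25)**2 = 0**2 = 0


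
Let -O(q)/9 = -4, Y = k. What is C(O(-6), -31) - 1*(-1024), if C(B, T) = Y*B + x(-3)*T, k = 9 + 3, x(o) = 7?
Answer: 1239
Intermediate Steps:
k = 12
Y = 12
O(q) = 36 (O(q) = -9*(-4) = 36)
C(B, T) = 7*T + 12*B (C(B, T) = 12*B + 7*T = 7*T + 12*B)
C(O(-6), -31) - 1*(-1024) = (7*(-31) + 12*36) - 1*(-1024) = (-217 + 432) + 1024 = 215 + 1024 = 1239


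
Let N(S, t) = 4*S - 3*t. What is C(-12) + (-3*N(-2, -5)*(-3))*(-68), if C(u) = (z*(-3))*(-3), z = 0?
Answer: -4284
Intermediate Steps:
N(S, t) = -3*t + 4*S
C(u) = 0 (C(u) = (0*(-3))*(-3) = 0*(-3) = 0)
C(-12) + (-3*N(-2, -5)*(-3))*(-68) = 0 + (-3*(-3*(-5) + 4*(-2))*(-3))*(-68) = 0 + (-3*(15 - 8)*(-3))*(-68) = 0 + (-3*7*(-3))*(-68) = 0 - 21*(-3)*(-68) = 0 + 63*(-68) = 0 - 4284 = -4284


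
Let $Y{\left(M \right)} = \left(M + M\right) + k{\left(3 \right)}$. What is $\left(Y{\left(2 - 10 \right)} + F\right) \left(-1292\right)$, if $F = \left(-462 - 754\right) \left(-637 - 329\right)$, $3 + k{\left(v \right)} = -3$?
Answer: $-1517627128$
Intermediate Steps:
$k{\left(v \right)} = -6$ ($k{\left(v \right)} = -3 - 3 = -6$)
$Y{\left(M \right)} = -6 + 2 M$ ($Y{\left(M \right)} = \left(M + M\right) - 6 = 2 M - 6 = -6 + 2 M$)
$F = 1174656$ ($F = \left(-1216\right) \left(-966\right) = 1174656$)
$\left(Y{\left(2 - 10 \right)} + F\right) \left(-1292\right) = \left(\left(-6 + 2 \left(2 - 10\right)\right) + 1174656\right) \left(-1292\right) = \left(\left(-6 + 2 \left(-8\right)\right) + 1174656\right) \left(-1292\right) = \left(\left(-6 - 16\right) + 1174656\right) \left(-1292\right) = \left(-22 + 1174656\right) \left(-1292\right) = 1174634 \left(-1292\right) = -1517627128$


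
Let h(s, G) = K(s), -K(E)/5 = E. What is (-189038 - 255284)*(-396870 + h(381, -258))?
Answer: 177184505550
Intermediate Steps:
K(E) = -5*E
h(s, G) = -5*s
(-189038 - 255284)*(-396870 + h(381, -258)) = (-189038 - 255284)*(-396870 - 5*381) = -444322*(-396870 - 1905) = -444322*(-398775) = 177184505550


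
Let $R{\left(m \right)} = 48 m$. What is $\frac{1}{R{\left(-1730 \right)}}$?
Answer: $- \frac{1}{83040} \approx -1.2042 \cdot 10^{-5}$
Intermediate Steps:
$\frac{1}{R{\left(-1730 \right)}} = \frac{1}{48 \left(-1730\right)} = \frac{1}{-83040} = - \frac{1}{83040}$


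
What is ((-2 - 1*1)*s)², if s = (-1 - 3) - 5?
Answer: 729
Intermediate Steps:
s = -9 (s = -4 - 5 = -9)
((-2 - 1*1)*s)² = ((-2 - 1*1)*(-9))² = ((-2 - 1)*(-9))² = (-3*(-9))² = 27² = 729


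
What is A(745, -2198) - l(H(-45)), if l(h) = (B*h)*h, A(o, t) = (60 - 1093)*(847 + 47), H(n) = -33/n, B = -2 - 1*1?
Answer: -69262529/75 ≈ -9.2350e+5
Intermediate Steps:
B = -3 (B = -2 - 1 = -3)
A(o, t) = -923502 (A(o, t) = -1033*894 = -923502)
l(h) = -3*h² (l(h) = (-3*h)*h = -3*h²)
A(745, -2198) - l(H(-45)) = -923502 - (-3)*(-33/(-45))² = -923502 - (-3)*(-33*(-1/45))² = -923502 - (-3)*(11/15)² = -923502 - (-3)*121/225 = -923502 - 1*(-121/75) = -923502 + 121/75 = -69262529/75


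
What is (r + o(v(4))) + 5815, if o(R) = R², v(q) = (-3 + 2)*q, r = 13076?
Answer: 18907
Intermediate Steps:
v(q) = -q
(r + o(v(4))) + 5815 = (13076 + (-1*4)²) + 5815 = (13076 + (-4)²) + 5815 = (13076 + 16) + 5815 = 13092 + 5815 = 18907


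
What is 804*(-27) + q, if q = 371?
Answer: -21337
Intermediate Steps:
804*(-27) + q = 804*(-27) + 371 = -21708 + 371 = -21337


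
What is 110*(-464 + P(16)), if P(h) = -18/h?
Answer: -204655/4 ≈ -51164.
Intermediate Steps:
110*(-464 + P(16)) = 110*(-464 - 18/16) = 110*(-464 - 18*1/16) = 110*(-464 - 9/8) = 110*(-3721/8) = -204655/4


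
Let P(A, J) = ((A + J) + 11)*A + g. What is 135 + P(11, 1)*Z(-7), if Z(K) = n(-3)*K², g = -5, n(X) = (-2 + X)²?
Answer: 303935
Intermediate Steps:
Z(K) = 25*K² (Z(K) = (-2 - 3)²*K² = (-5)²*K² = 25*K²)
P(A, J) = -5 + A*(11 + A + J) (P(A, J) = ((A + J) + 11)*A - 5 = (11 + A + J)*A - 5 = A*(11 + A + J) - 5 = -5 + A*(11 + A + J))
135 + P(11, 1)*Z(-7) = 135 + (-5 + 11² + 11*11 + 11*1)*(25*(-7)²) = 135 + (-5 + 121 + 121 + 11)*(25*49) = 135 + 248*1225 = 135 + 303800 = 303935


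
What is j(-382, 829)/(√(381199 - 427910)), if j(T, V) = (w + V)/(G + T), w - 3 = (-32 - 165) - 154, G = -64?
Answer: 481*I*√46711/20833106 ≈ 0.00499*I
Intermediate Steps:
w = -348 (w = 3 + ((-32 - 165) - 154) = 3 + (-197 - 154) = 3 - 351 = -348)
j(T, V) = (-348 + V)/(-64 + T)
j(-382, 829)/(√(381199 - 427910)) = ((-348 + 829)/(-64 - 382))/(√(381199 - 427910)) = (481/(-446))/(√(-46711)) = (-1/446*481)/((I*√46711)) = -(-481)*I*√46711/20833106 = 481*I*√46711/20833106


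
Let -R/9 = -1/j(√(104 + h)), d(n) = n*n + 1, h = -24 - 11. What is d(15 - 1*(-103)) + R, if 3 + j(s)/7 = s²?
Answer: 2144453/154 ≈ 13925.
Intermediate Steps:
h = -35
d(n) = 1 + n² (d(n) = n² + 1 = 1 + n²)
j(s) = -21 + 7*s²
R = 3/154 (R = -(-9)/(-21 + 7*(√(104 - 35))²) = -(-9)/(-21 + 7*(√69)²) = -(-9)/(-21 + 7*69) = -(-9)/(-21 + 483) = -(-9)/462 = -9*(-1/462) = 3/154 ≈ 0.019481)
d(15 - 1*(-103)) + R = (1 + (15 - 1*(-103))²) + 3/154 = (1 + (15 + 103)²) + 3/154 = (1 + 118²) + 3/154 = (1 + 13924) + 3/154 = 13925 + 3/154 = 2144453/154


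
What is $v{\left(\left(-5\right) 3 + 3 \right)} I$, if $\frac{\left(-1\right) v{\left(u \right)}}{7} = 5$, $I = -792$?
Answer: $27720$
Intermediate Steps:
$v{\left(u \right)} = -35$ ($v{\left(u \right)} = \left(-7\right) 5 = -35$)
$v{\left(\left(-5\right) 3 + 3 \right)} I = \left(-35\right) \left(-792\right) = 27720$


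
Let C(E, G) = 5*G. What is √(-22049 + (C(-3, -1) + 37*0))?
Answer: I*√22054 ≈ 148.51*I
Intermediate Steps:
√(-22049 + (C(-3, -1) + 37*0)) = √(-22049 + (5*(-1) + 37*0)) = √(-22049 + (-5 + 0)) = √(-22049 - 5) = √(-22054) = I*√22054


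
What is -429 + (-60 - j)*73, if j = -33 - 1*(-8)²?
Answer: 2272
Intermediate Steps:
j = -97 (j = -33 - 1*64 = -33 - 64 = -97)
-429 + (-60 - j)*73 = -429 + (-60 - 1*(-97))*73 = -429 + (-60 + 97)*73 = -429 + 37*73 = -429 + 2701 = 2272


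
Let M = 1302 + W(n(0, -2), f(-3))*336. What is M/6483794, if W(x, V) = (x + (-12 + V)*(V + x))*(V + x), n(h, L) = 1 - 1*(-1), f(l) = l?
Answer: -2205/3241897 ≈ -0.00068016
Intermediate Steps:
n(h, L) = 2 (n(h, L) = 1 + 1 = 2)
W(x, V) = (V + x)*(x + (-12 + V)*(V + x))
M = -4410 (M = 1302 + ((-3)**3 - 12*(-3)**2 - 11*2**2 - 3*2**2 - 23*(-3)*2 + 2*2*(-3)**2)*336 = 1302 + (-27 - 12*9 - 11*4 - 3*4 + 138 + 2*2*9)*336 = 1302 + (-27 - 108 - 44 - 12 + 138 + 36)*336 = 1302 - 17*336 = 1302 - 5712 = -4410)
M/6483794 = -4410/6483794 = -4410*1/6483794 = -2205/3241897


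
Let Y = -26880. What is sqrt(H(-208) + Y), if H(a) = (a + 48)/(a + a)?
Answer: I*sqrt(4542655)/13 ≈ 163.95*I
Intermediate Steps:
H(a) = (48 + a)/(2*a) (H(a) = (48 + a)/((2*a)) = (48 + a)*(1/(2*a)) = (48 + a)/(2*a))
sqrt(H(-208) + Y) = sqrt((1/2)*(48 - 208)/(-208) - 26880) = sqrt((1/2)*(-1/208)*(-160) - 26880) = sqrt(5/13 - 26880) = sqrt(-349435/13) = I*sqrt(4542655)/13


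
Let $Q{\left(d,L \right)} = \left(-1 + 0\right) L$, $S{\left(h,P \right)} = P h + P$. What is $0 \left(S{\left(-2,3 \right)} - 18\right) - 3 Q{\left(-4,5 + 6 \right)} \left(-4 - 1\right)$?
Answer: $0$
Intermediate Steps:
$S{\left(h,P \right)} = P + P h$
$Q{\left(d,L \right)} = - L$
$0 \left(S{\left(-2,3 \right)} - 18\right) - 3 Q{\left(-4,5 + 6 \right)} \left(-4 - 1\right) = 0 \left(3 \left(1 - 2\right) - 18\right) - 3 \left(- (5 + 6)\right) \left(-4 - 1\right) = 0 \left(3 \left(-1\right) - 18\right) - 3 \left(\left(-1\right) 11\right) \left(-4 - 1\right) = 0 \left(-3 - 18\right) \left(-3\right) \left(-11\right) \left(-5\right) = 0 \left(-21\right) 33 \left(-5\right) = 0 \left(-165\right) = 0$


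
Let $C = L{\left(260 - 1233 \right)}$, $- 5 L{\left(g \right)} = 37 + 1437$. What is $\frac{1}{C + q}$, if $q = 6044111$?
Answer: $\frac{5}{30219081} \approx 1.6546 \cdot 10^{-7}$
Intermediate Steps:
$L{\left(g \right)} = - \frac{1474}{5}$ ($L{\left(g \right)} = - \frac{37 + 1437}{5} = \left(- \frac{1}{5}\right) 1474 = - \frac{1474}{5}$)
$C = - \frac{1474}{5} \approx -294.8$
$\frac{1}{C + q} = \frac{1}{- \frac{1474}{5} + 6044111} = \frac{1}{\frac{30219081}{5}} = \frac{5}{30219081}$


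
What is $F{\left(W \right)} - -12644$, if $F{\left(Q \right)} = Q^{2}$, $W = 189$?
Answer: $48365$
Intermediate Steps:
$F{\left(W \right)} - -12644 = 189^{2} - -12644 = 35721 + 12644 = 48365$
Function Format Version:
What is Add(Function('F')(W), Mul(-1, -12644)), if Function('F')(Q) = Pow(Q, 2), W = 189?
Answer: 48365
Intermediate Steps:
Add(Function('F')(W), Mul(-1, -12644)) = Add(Pow(189, 2), Mul(-1, -12644)) = Add(35721, 12644) = 48365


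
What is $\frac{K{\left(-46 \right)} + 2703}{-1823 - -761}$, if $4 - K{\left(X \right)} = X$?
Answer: $- \frac{2753}{1062} \approx -2.5923$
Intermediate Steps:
$K{\left(X \right)} = 4 - X$
$\frac{K{\left(-46 \right)} + 2703}{-1823 - -761} = \frac{\left(4 - -46\right) + 2703}{-1823 - -761} = \frac{\left(4 + 46\right) + 2703}{-1823 + \left(-148 + 909\right)} = \frac{50 + 2703}{-1823 + 761} = \frac{2753}{-1062} = 2753 \left(- \frac{1}{1062}\right) = - \frac{2753}{1062}$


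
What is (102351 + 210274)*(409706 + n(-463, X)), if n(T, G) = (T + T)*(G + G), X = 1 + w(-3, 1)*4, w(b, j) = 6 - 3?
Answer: 120557578750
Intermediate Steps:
w(b, j) = 3
X = 13 (X = 1 + 3*4 = 1 + 12 = 13)
n(T, G) = 4*G*T (n(T, G) = (2*T)*(2*G) = 4*G*T)
(102351 + 210274)*(409706 + n(-463, X)) = (102351 + 210274)*(409706 + 4*13*(-463)) = 312625*(409706 - 24076) = 312625*385630 = 120557578750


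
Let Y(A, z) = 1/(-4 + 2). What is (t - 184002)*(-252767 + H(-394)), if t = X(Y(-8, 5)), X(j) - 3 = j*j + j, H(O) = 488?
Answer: 185676587163/4 ≈ 4.6419e+10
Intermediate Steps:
Y(A, z) = -1/2 (Y(A, z) = 1/(-2) = -1/2)
X(j) = 3 + j + j**2 (X(j) = 3 + (j*j + j) = 3 + (j**2 + j) = 3 + (j + j**2) = 3 + j + j**2)
t = 11/4 (t = 3 - 1/2 + (-1/2)**2 = 3 - 1/2 + 1/4 = 11/4 ≈ 2.7500)
(t - 184002)*(-252767 + H(-394)) = (11/4 - 184002)*(-252767 + 488) = -735997/4*(-252279) = 185676587163/4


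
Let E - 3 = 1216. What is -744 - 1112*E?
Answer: -1356272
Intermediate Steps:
E = 1219 (E = 3 + 1216 = 1219)
-744 - 1112*E = -744 - 1112*1219 = -744 - 1355528 = -1356272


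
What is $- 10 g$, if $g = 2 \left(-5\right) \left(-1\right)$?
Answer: $-100$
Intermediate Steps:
$g = 10$ ($g = \left(-10\right) \left(-1\right) = 10$)
$- 10 g = \left(-10\right) 10 = -100$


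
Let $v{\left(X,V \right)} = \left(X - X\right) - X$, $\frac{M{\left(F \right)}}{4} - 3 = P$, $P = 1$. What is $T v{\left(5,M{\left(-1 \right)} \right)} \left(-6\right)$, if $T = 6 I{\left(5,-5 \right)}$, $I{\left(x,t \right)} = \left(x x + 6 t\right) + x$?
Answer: $0$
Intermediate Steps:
$M{\left(F \right)} = 16$ ($M{\left(F \right)} = 12 + 4 \cdot 1 = 12 + 4 = 16$)
$v{\left(X,V \right)} = - X$ ($v{\left(X,V \right)} = 0 - X = - X$)
$I{\left(x,t \right)} = x + x^{2} + 6 t$ ($I{\left(x,t \right)} = \left(x^{2} + 6 t\right) + x = x + x^{2} + 6 t$)
$T = 0$ ($T = 6 \left(5 + 5^{2} + 6 \left(-5\right)\right) = 6 \left(5 + 25 - 30\right) = 6 \cdot 0 = 0$)
$T v{\left(5,M{\left(-1 \right)} \right)} \left(-6\right) = 0 \left(\left(-1\right) 5\right) \left(-6\right) = 0 \left(-5\right) \left(-6\right) = 0 \left(-6\right) = 0$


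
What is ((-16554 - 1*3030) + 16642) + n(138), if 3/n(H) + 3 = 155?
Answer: -447181/152 ≈ -2942.0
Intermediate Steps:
n(H) = 3/152 (n(H) = 3/(-3 + 155) = 3/152)
((-16554 - 1*3030) + 16642) + n(138) = ((-16554 - 1*3030) + 16642) + 3/152 = ((-16554 - 3030) + 16642) + 3/152 = (-19584 + 16642) + 3/152 = -2942 + 3/152 = -447181/152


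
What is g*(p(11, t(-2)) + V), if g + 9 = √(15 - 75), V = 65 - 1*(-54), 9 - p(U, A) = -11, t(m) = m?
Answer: -1251 + 278*I*√15 ≈ -1251.0 + 1076.7*I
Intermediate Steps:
p(U, A) = 20 (p(U, A) = 9 - 1*(-11) = 9 + 11 = 20)
V = 119 (V = 65 + 54 = 119)
g = -9 + 2*I*√15 (g = -9 + √(15 - 75) = -9 + √(-60) = -9 + 2*I*√15 ≈ -9.0 + 7.746*I)
g*(p(11, t(-2)) + V) = (-9 + 2*I*√15)*(20 + 119) = (-9 + 2*I*√15)*139 = -1251 + 278*I*√15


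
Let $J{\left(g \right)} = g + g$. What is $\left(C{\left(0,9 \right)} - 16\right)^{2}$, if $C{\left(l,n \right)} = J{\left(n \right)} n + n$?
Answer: $24025$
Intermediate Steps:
$J{\left(g \right)} = 2 g$
$C{\left(l,n \right)} = n + 2 n^{2}$ ($C{\left(l,n \right)} = 2 n n + n = 2 n^{2} + n = n + 2 n^{2}$)
$\left(C{\left(0,9 \right)} - 16\right)^{2} = \left(9 \left(1 + 2 \cdot 9\right) - 16\right)^{2} = \left(9 \left(1 + 18\right) - 16\right)^{2} = \left(9 \cdot 19 - 16\right)^{2} = \left(171 - 16\right)^{2} = 155^{2} = 24025$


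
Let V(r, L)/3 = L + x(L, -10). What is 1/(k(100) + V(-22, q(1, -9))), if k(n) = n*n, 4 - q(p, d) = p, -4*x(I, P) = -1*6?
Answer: 2/20027 ≈ 9.9865e-5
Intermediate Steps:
x(I, P) = 3/2 (x(I, P) = -(-1)*6/4 = -¼*(-6) = 3/2)
q(p, d) = 4 - p
k(n) = n²
V(r, L) = 9/2 + 3*L (V(r, L) = 3*(L + 3/2) = 3*(3/2 + L) = 9/2 + 3*L)
1/(k(100) + V(-22, q(1, -9))) = 1/(100² + (9/2 + 3*(4 - 1*1))) = 1/(10000 + (9/2 + 3*(4 - 1))) = 1/(10000 + (9/2 + 3*3)) = 1/(10000 + (9/2 + 9)) = 1/(10000 + 27/2) = 1/(20027/2) = 2/20027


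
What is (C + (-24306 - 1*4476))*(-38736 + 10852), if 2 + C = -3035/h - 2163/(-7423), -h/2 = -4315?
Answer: 5141589333897210/6406049 ≈ 8.0261e+8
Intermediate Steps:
h = 8630 (h = -2*(-4315) = 8630)
C = -26396619/12812098 (C = -2 + (-3035/8630 - 2163/(-7423)) = -2 + (-3035*1/8630 - 2163*(-1/7423)) = -2 + (-607/1726 + 2163/7423) = -2 - 772423/12812098 = -26396619/12812098 ≈ -2.0603)
(C + (-24306 - 1*4476))*(-38736 + 10852) = (-26396619/12812098 + (-24306 - 1*4476))*(-38736 + 10852) = (-26396619/12812098 + (-24306 - 4476))*(-27884) = (-26396619/12812098 - 28782)*(-27884) = -368784201255/12812098*(-27884) = 5141589333897210/6406049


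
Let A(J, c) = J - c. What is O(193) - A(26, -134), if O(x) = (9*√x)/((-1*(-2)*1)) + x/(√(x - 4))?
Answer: -160 + 9*√193/2 + 193*√21/63 ≈ -83.445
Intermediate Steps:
O(x) = 9*√x/2 + x/√(-4 + x) (O(x) = (9*√x)/((2*1)) + x/(√(-4 + x)) = (9*√x)/2 + x/√(-4 + x) = (9*√x)*(½) + x/√(-4 + x) = 9*√x/2 + x/√(-4 + x))
O(193) - A(26, -134) = (9*√193/2 + 193/√(-4 + 193)) - (26 - 1*(-134)) = (9*√193/2 + 193/√189) - (26 + 134) = (9*√193/2 + 193*(√21/63)) - 1*160 = (9*√193/2 + 193*√21/63) - 160 = -160 + 9*√193/2 + 193*√21/63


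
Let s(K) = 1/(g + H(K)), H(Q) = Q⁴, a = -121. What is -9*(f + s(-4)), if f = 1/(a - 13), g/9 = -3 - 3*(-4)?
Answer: 1827/45158 ≈ 0.040458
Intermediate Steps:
g = 81 (g = 9*(-3 - 3*(-4)) = 9*(-3 + 12) = 9*9 = 81)
f = -1/134 (f = 1/(-121 - 13) = 1/(-134) = -1/134 ≈ -0.0074627)
s(K) = 1/(81 + K⁴)
-9*(f + s(-4)) = -9*(-1/134 + 1/(81 + (-4)⁴)) = -9*(-1/134 + 1/(81 + 256)) = -9*(-1/134 + 1/337) = -9*(-203/45158) = 1827/45158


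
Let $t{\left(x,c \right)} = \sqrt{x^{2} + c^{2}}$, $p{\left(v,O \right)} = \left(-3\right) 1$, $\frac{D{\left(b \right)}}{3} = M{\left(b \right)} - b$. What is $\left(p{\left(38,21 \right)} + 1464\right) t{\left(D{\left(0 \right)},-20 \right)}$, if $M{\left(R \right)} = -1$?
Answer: $1461 \sqrt{409} \approx 29547.0$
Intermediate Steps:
$D{\left(b \right)} = -3 - 3 b$ ($D{\left(b \right)} = 3 \left(-1 - b\right) = -3 - 3 b$)
$p{\left(v,O \right)} = -3$
$t{\left(x,c \right)} = \sqrt{c^{2} + x^{2}}$
$\left(p{\left(38,21 \right)} + 1464\right) t{\left(D{\left(0 \right)},-20 \right)} = \left(-3 + 1464\right) \sqrt{\left(-20\right)^{2} + \left(-3 - 0\right)^{2}} = 1461 \sqrt{400 + \left(-3 + 0\right)^{2}} = 1461 \sqrt{400 + \left(-3\right)^{2}} = 1461 \sqrt{400 + 9} = 1461 \sqrt{409}$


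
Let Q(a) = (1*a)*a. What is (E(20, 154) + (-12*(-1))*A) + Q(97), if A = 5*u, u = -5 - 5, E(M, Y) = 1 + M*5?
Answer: 8910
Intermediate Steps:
E(M, Y) = 1 + 5*M
u = -10
A = -50 (A = 5*(-10) = -50)
Q(a) = a² (Q(a) = a*a = a²)
(E(20, 154) + (-12*(-1))*A) + Q(97) = ((1 + 5*20) - 12*(-1)*(-50)) + 97² = ((1 + 100) + 12*(-50)) + 9409 = (101 - 600) + 9409 = -499 + 9409 = 8910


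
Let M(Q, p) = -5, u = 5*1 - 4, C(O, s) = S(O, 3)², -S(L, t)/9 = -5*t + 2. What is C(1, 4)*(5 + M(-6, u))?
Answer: 0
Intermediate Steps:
S(L, t) = -18 + 45*t (S(L, t) = -9*(-5*t + 2) = -9*(2 - 5*t) = -18 + 45*t)
C(O, s) = 13689 (C(O, s) = (-18 + 45*3)² = (-18 + 135)² = 117² = 13689)
u = 1 (u = 5 - 4 = 1)
C(1, 4)*(5 + M(-6, u)) = 13689*(5 - 5) = 13689*0 = 0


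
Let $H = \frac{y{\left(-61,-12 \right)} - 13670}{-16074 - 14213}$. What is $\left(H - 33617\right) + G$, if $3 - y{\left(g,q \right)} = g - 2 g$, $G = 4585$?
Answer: $- \frac{879278456}{30287} \approx -29032.0$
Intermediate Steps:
$y{\left(g,q \right)} = 3 + g$ ($y{\left(g,q \right)} = 3 - \left(g - 2 g\right) = 3 - - g = 3 + g$)
$H = \frac{13728}{30287}$ ($H = \frac{\left(3 - 61\right) - 13670}{-16074 - 14213} = \frac{-58 - 13670}{-30287} = \left(-13728\right) \left(- \frac{1}{30287}\right) = \frac{13728}{30287} \approx 0.45326$)
$\left(H - 33617\right) + G = \left(\frac{13728}{30287} - 33617\right) + 4585 = - \frac{1018144351}{30287} + 4585 = - \frac{879278456}{30287}$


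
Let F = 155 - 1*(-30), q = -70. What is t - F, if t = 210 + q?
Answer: -45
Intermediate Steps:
t = 140 (t = 210 - 70 = 140)
F = 185 (F = 155 + 30 = 185)
t - F = 140 - 1*185 = 140 - 185 = -45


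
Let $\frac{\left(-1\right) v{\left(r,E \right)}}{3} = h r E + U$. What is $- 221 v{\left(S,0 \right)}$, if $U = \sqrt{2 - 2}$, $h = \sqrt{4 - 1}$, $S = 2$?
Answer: $0$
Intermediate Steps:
$h = \sqrt{3} \approx 1.732$
$U = 0$ ($U = \sqrt{0} = 0$)
$v{\left(r,E \right)} = - 3 E r \sqrt{3}$ ($v{\left(r,E \right)} = - 3 \left(\sqrt{3} r E + 0\right) = - 3 \left(r \sqrt{3} E + 0\right) = - 3 \left(E r \sqrt{3} + 0\right) = - 3 E r \sqrt{3}$)
$- 221 v{\left(S,0 \right)} = - 221 \left(\left(-3\right) 0 \cdot 2 \sqrt{3}\right) = \left(-221\right) 0 = 0$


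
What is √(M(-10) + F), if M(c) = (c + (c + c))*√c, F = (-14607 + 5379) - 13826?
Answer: √(-23054 - 30*I*√10) ≈ 0.3124 - 151.84*I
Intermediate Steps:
F = -23054 (F = -9228 - 13826 = -23054)
M(c) = 3*c^(3/2) (M(c) = (c + 2*c)*√c = (3*c)*√c = 3*c^(3/2))
√(M(-10) + F) = √(3*(-10)^(3/2) - 23054) = √(3*(-10*I*√10) - 23054) = √(-30*I*√10 - 23054) = √(-23054 - 30*I*√10)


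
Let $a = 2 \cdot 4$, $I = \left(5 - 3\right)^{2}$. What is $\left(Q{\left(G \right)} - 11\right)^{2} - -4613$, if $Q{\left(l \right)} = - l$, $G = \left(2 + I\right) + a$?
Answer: $5238$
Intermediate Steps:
$I = 4$ ($I = 2^{2} = 4$)
$a = 8$
$G = 14$ ($G = \left(2 + 4\right) + 8 = 6 + 8 = 14$)
$\left(Q{\left(G \right)} - 11\right)^{2} - -4613 = \left(\left(-1\right) 14 - 11\right)^{2} - -4613 = \left(-14 - 11\right)^{2} + 4613 = \left(-25\right)^{2} + 4613 = 625 + 4613 = 5238$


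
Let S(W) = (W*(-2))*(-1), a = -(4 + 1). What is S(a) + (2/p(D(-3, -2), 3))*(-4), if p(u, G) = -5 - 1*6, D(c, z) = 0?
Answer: -102/11 ≈ -9.2727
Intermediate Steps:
p(u, G) = -11 (p(u, G) = -5 - 6 = -11)
a = -5 (a = -1*5 = -5)
S(W) = 2*W (S(W) = -2*W*(-1) = 2*W)
S(a) + (2/p(D(-3, -2), 3))*(-4) = 2*(-5) + (2/(-11))*(-4) = -10 + (2*(-1/11))*(-4) = -10 - 2/11*(-4) = -10 + 8/11 = -102/11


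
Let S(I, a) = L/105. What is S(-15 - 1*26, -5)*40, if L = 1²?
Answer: 8/21 ≈ 0.38095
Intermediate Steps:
L = 1
S(I, a) = 1/105
S(-15 - 1*26, -5)*40 = (1/105)*40 = 8/21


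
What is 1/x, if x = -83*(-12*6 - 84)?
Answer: 1/12948 ≈ 7.7232e-5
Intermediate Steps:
x = 12948 (x = -83*(-72 - 84) = -83*(-156) = 12948)
1/x = 1/12948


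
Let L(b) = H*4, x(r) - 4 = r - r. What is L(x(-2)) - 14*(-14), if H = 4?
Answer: 212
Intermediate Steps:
x(r) = 4 (x(r) = 4 + (r - r) = 4 + 0 = 4)
L(b) = 16 (L(b) = 4*4 = 16)
L(x(-2)) - 14*(-14) = 16 - 14*(-14) = 16 + 196 = 212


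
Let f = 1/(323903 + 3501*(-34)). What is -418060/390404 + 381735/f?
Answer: 7632951374547200/97601 ≈ 7.8206e+10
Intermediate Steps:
f = 1/204869 (f = 1/(323903 - 119034) = 1/204869 ≈ 4.8812e-6)
-418060/390404 + 381735/f = -418060/390404 + 381735/(1/204869) = -418060*1/390404 + 381735*204869 = -104515/97601 + 78205667715 = 7632951374547200/97601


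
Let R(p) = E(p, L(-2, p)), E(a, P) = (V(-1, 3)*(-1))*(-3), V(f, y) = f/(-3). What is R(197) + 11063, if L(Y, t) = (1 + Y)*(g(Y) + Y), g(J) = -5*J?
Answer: 11064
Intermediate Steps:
V(f, y) = -f/3 (V(f, y) = f*(-⅓) = -f/3)
L(Y, t) = -4*Y*(1 + Y) (L(Y, t) = (1 + Y)*(-5*Y + Y) = (1 + Y)*(-4*Y) = -4*Y*(1 + Y))
E(a, P) = 1 (E(a, P) = (-⅓*(-1)*(-1))*(-3) = ((⅓)*(-1))*(-3) = -⅓*(-3) = 1)
R(p) = 1
R(197) + 11063 = 1 + 11063 = 11064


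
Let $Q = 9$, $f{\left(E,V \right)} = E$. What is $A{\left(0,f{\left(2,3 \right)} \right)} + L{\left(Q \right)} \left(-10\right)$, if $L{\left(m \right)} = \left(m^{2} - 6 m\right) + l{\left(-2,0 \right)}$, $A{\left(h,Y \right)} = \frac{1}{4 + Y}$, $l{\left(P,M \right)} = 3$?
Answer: $- \frac{1799}{6} \approx -299.83$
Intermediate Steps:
$L{\left(m \right)} = 3 + m^{2} - 6 m$ ($L{\left(m \right)} = \left(m^{2} - 6 m\right) + 3 = 3 + m^{2} - 6 m$)
$A{\left(0,f{\left(2,3 \right)} \right)} + L{\left(Q \right)} \left(-10\right) = \frac{1}{4 + 2} + \left(3 + 9^{2} - 54\right) \left(-10\right) = \frac{1}{6} + \left(3 + 81 - 54\right) \left(-10\right) = \frac{1}{6} + 30 \left(-10\right) = \frac{1}{6} - 300 = - \frac{1799}{6}$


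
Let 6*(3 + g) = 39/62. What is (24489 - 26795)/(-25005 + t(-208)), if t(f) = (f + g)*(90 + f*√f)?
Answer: 129966552020/515323129995051 + 518455360384*I*√13/515323129995051 ≈ 0.0002522 + 0.0036275*I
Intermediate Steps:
g = -359/124 (g = -3 + (39/62)/6 = -3 + (39*(1/62))/6 = -3 + (⅙)*(39/62) = -3 + 13/124 = -359/124 ≈ -2.8952)
t(f) = (90 + f^(3/2))*(-359/124 + f) (t(f) = (f - 359/124)*(90 + f*√f) = (-359/124 + f)*(90 + f^(3/2)) = (90 + f^(3/2))*(-359/124 + f))
(24489 - 26795)/(-25005 + t(-208)) = (24489 - 26795)/(-25005 + (-16155/62 + (-208)^(5/2) + 90*(-208) - (-74672)*I*√13/31)) = -2306/(-25005 + (-16155/62 + 173056*I*√13 - 18720 - (-74672)*I*√13/31)) = -2306/(-25005 + (-16155/62 + 173056*I*√13 - 18720 + 74672*I*√13/31)) = -2306/(-25005 + (-1176795/62 + 5439408*I*√13/31)) = -2306/(-2727105/62 + 5439408*I*√13/31)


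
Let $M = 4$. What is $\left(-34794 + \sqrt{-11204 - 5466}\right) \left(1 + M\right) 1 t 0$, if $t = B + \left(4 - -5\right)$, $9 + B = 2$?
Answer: $0$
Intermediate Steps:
$B = -7$ ($B = -9 + 2 = -7$)
$t = 2$ ($t = -7 + \left(4 - -5\right) = -7 + \left(4 + 5\right) = -7 + 9 = 2$)
$\left(-34794 + \sqrt{-11204 - 5466}\right) \left(1 + M\right) 1 t 0 = \left(-34794 + \sqrt{-11204 - 5466}\right) \left(1 + 4\right) 1 \cdot 2 \cdot 0 = \left(-34794 + \sqrt{-16670}\right) 5 \cdot 1 \cdot 2 \cdot 0 = \left(-34794 + i \sqrt{16670}\right) 5 \cdot 2 \cdot 0 = \left(-34794 + i \sqrt{16670}\right) 10 \cdot 0 = \left(-34794 + i \sqrt{16670}\right) 0 = 0$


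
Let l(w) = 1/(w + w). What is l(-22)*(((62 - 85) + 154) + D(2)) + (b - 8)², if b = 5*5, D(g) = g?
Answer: 12583/44 ≈ 285.98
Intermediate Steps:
l(w) = 1/(2*w)
b = 25
l(-22)*(((62 - 85) + 154) + D(2)) + (b - 8)² = ((½)/(-22))*(((62 - 85) + 154) + 2) + (25 - 8)² = ((½)*(-1/22))*((-23 + 154) + 2) + 17² = -(131 + 2)/44 + 289 = -1/44*133 + 289 = -133/44 + 289 = 12583/44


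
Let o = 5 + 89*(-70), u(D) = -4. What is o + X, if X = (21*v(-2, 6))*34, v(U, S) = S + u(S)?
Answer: -4797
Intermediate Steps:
v(U, S) = -4 + S (v(U, S) = S - 4 = -4 + S)
X = 1428 (X = (21*(-4 + 6))*34 = (21*2)*34 = 42*34 = 1428)
o = -6225 (o = 5 - 6230 = -6225)
o + X = -6225 + 1428 = -4797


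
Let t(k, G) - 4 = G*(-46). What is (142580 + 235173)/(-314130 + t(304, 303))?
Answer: -377753/328064 ≈ -1.1515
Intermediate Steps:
t(k, G) = 4 - 46*G (t(k, G) = 4 + G*(-46) = 4 - 46*G)
(142580 + 235173)/(-314130 + t(304, 303)) = (142580 + 235173)/(-314130 + (4 - 46*303)) = 377753/(-314130 + (4 - 13938)) = 377753/(-314130 - 13934) = 377753/(-328064) = 377753*(-1/328064) = -377753/328064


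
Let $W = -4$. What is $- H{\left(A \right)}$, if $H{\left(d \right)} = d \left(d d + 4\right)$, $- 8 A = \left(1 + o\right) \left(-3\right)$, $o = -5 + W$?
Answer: $39$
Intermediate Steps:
$o = -9$ ($o = -5 - 4 = -9$)
$A = -3$ ($A = - \frac{\left(1 - 9\right) \left(-3\right)}{8} = - \frac{\left(-8\right) \left(-3\right)}{8} = \left(- \frac{1}{8}\right) 24 = -3$)
$H{\left(d \right)} = d \left(4 + d^{2}\right)$ ($H{\left(d \right)} = d \left(d^{2} + 4\right) = d \left(4 + d^{2}\right)$)
$- H{\left(A \right)} = - \left(-3\right) \left(4 + \left(-3\right)^{2}\right) = - \left(-3\right) \left(4 + 9\right) = - \left(-3\right) 13 = \left(-1\right) \left(-39\right) = 39$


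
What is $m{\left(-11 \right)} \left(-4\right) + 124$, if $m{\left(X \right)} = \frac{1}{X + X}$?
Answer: $\frac{1366}{11} \approx 124.18$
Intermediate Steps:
$m{\left(X \right)} = \frac{1}{2 X}$
$m{\left(-11 \right)} \left(-4\right) + 124 = \frac{1}{2 \left(-11\right)} \left(-4\right) + 124 = \frac{1}{2} \left(- \frac{1}{11}\right) \left(-4\right) + 124 = \left(- \frac{1}{22}\right) \left(-4\right) + 124 = \frac{2}{11} + 124 = \frac{1366}{11}$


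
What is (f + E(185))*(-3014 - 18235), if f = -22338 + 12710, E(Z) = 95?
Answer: 202566717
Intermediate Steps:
f = -9628
(f + E(185))*(-3014 - 18235) = (-9628 + 95)*(-3014 - 18235) = -9533*(-21249) = 202566717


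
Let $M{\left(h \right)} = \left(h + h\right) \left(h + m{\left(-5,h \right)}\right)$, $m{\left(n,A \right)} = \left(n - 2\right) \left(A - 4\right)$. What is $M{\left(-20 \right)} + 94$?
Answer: $-5826$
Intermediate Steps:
$m{\left(n,A \right)} = \left(-4 + A\right) \left(-2 + n\right)$ ($m{\left(n,A \right)} = \left(-2 + n\right) \left(-4 + A\right) = \left(-4 + A\right) \left(-2 + n\right)$)
$M{\left(h \right)} = 2 h \left(28 - 6 h\right)$ ($M{\left(h \right)} = \left(h + h\right) \left(h + \left(8 - -20 - 2 h + h \left(-5\right)\right)\right) = 2 h \left(h + \left(8 + 20 - 2 h - 5 h\right)\right) = 2 h \left(h - \left(-28 + 7 h\right)\right) = 2 h \left(28 - 6 h\right)$)
$M{\left(-20 \right)} + 94 = 4 \left(-20\right) \left(14 - -60\right) + 94 = 4 \left(-20\right) \left(14 + 60\right) + 94 = 4 \left(-20\right) 74 + 94 = -5920 + 94 = -5826$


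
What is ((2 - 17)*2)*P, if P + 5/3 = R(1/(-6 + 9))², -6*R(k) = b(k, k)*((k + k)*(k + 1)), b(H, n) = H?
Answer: 109190/2187 ≈ 49.927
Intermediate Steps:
R(k) = -k²*(1 + k)/3 (R(k) = -k*(k + k)*(k + 1)/6 = -k*(2*k)*(1 + k)/6 = -k*2*k*(1 + k)/6 = -k²*(1 + k)/3)
P = -10919/6561 (P = -5/3 + ((1/(-6 + 9))²*(-1 - 1/(-6 + 9))/3)² = -5/3 + ((1/3)²*(-1 - 1/3)/3)² = -5/3 + ((⅓)²*(-1 - 1*⅓)/3)² = -5/3 + ((⅓)*(⅑)*(-1 - ⅓))² = -5/3 + ((⅓)*(⅑)*(-4/3))² = -5/3 + (-4/81)² = -5/3 + 16/6561 = -10919/6561 ≈ -1.6642)
((2 - 17)*2)*P = ((2 - 17)*2)*(-10919/6561) = -15*2*(-10919/6561) = -30*(-10919/6561) = 109190/2187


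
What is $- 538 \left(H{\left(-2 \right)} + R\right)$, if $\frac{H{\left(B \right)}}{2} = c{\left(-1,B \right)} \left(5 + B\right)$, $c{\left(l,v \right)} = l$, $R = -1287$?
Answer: $695634$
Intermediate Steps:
$H{\left(B \right)} = -10 - 2 B$ ($H{\left(B \right)} = 2 \left(- (5 + B)\right) = 2 \left(-5 - B\right) = -10 - 2 B$)
$- 538 \left(H{\left(-2 \right)} + R\right) = - 538 \left(\left(-10 - -4\right) - 1287\right) = - 538 \left(\left(-10 + 4\right) - 1287\right) = - 538 \left(-6 - 1287\right) = \left(-538\right) \left(-1293\right) = 695634$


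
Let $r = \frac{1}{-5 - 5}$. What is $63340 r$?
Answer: $-6334$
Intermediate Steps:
$r = - \frac{1}{10}$ ($r = \frac{1}{-10} = - \frac{1}{10} \approx -0.1$)
$63340 r = 63340 \left(- \frac{1}{10}\right) = -6334$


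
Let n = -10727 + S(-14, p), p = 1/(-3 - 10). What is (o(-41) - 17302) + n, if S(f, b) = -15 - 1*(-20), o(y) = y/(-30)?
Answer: -840679/30 ≈ -28023.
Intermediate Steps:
p = -1/13 (p = 1/(-13) = -1/13*1 = -1/13 ≈ -0.076923)
o(y) = -y/30 (o(y) = y*(-1/30) = -y/30)
S(f, b) = 5 (S(f, b) = -15 + 20 = 5)
n = -10722 (n = -10727 + 5 = -10722)
(o(-41) - 17302) + n = (-1/30*(-41) - 17302) - 10722 = (41/30 - 17302) - 10722 = -519019/30 - 10722 = -840679/30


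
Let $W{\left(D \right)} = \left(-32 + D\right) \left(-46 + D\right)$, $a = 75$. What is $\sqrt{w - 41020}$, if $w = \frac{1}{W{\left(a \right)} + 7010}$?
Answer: $\frac{3 i \sqrt{310740395747}}{8257} \approx 202.53 i$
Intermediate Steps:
$W{\left(D \right)} = \left(-46 + D\right) \left(-32 + D\right)$
$w = \frac{1}{8257}$ ($w = \frac{1}{\left(1472 + 75^{2} - 5850\right) + 7010} = \frac{1}{\left(1472 + 5625 - 5850\right) + 7010} = \frac{1}{1247 + 7010} = \frac{1}{8257} \approx 0.00012111$)
$\sqrt{w - 41020} = \sqrt{\frac{1}{8257} - 41020} = \sqrt{- \frac{338702139}{8257}} = \frac{3 i \sqrt{310740395747}}{8257}$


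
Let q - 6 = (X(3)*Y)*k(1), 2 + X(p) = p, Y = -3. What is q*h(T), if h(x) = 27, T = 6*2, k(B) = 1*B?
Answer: 81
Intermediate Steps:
X(p) = -2 + p
k(B) = B
T = 12
q = 3 (q = 6 + ((-2 + 3)*(-3))*1 = 6 + (1*(-3))*1 = 6 - 3*1 = 6 - 3 = 3)
q*h(T) = 3*27 = 81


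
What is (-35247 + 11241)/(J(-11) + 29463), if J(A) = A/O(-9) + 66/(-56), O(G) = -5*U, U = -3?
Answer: -10082520/12373657 ≈ -0.81484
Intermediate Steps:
O(G) = 15 (O(G) = -5*(-3) = 15)
J(A) = -33/28 + A/15 (J(A) = A/15 + 66/(-56) = A*(1/15) + 66*(-1/56) = A/15 - 33/28 = -33/28 + A/15)
(-35247 + 11241)/(J(-11) + 29463) = (-35247 + 11241)/((-33/28 + (1/15)*(-11)) + 29463) = -24006/((-33/28 - 11/15) + 29463) = -24006/(-803/420 + 29463) = -24006/12373657/420 = -24006*420/12373657 = -10082520/12373657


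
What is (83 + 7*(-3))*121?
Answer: 7502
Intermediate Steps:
(83 + 7*(-3))*121 = (83 - 21)*121 = 62*121 = 7502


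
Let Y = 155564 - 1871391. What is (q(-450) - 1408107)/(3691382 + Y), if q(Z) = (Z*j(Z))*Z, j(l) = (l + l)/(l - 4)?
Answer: -228515289/448450985 ≈ -0.50957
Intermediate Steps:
Y = -1715827
j(l) = 2*l/(-4 + l) (j(l) = (2*l)/(-4 + l) = 2*l/(-4 + l))
q(Z) = 2*Z**3/(-4 + Z) (q(Z) = (Z*(2*Z/(-4 + Z)))*Z = (2*Z**2/(-4 + Z))*Z = 2*Z**3/(-4 + Z))
(q(-450) - 1408107)/(3691382 + Y) = (2*(-450)**3/(-4 - 450) - 1408107)/(3691382 - 1715827) = (2*(-91125000)/(-454) - 1408107)/1975555 = (2*(-91125000)*(-1/454) - 1408107)*(1/1975555) = (91125000/227 - 1408107)*(1/1975555) = -228515289/227*1/1975555 = -228515289/448450985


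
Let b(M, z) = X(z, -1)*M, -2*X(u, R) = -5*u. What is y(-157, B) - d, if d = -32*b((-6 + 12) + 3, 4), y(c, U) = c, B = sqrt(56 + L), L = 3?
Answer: 2723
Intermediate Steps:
B = sqrt(59) (B = sqrt(56 + 3) = sqrt(59) ≈ 7.6811)
X(u, R) = 5*u/2 (X(u, R) = -(-5)*u/2 = 5*u/2)
b(M, z) = 5*M*z/2 (b(M, z) = (5*z/2)*M = 5*M*z/2)
d = -2880 (d = -80*((-6 + 12) + 3)*4 = -80*(6 + 3)*4 = -80*9*4 = -32*90 = -2880)
y(-157, B) - d = -157 - 1*(-2880) = -157 + 2880 = 2723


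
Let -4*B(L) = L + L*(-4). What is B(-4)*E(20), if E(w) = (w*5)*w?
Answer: -6000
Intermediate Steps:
B(L) = 3*L/4 (B(L) = -(L + L*(-4))/4 = -(L - 4*L)/4 = -(-3)*L/4 = 3*L/4)
E(w) = 5*w**2 (E(w) = (5*w)*w = 5*w**2)
B(-4)*E(20) = ((3/4)*(-4))*(5*20**2) = -15*400 = -3*2000 = -6000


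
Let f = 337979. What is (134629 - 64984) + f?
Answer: 407624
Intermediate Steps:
(134629 - 64984) + f = (134629 - 64984) + 337979 = 69645 + 337979 = 407624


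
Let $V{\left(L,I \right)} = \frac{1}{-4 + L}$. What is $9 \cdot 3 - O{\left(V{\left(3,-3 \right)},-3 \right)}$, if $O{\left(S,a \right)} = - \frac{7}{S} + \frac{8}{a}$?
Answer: $\frac{68}{3} \approx 22.667$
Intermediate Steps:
$9 \cdot 3 - O{\left(V{\left(3,-3 \right)},-3 \right)} = 9 \cdot 3 - \left(- \frac{7}{\frac{1}{-4 + 3}} + \frac{8}{-3}\right) = 27 - \left(- \frac{7}{\frac{1}{-1}} + 8 \left(- \frac{1}{3}\right)\right) = 27 - \left(- \frac{7}{-1} - \frac{8}{3}\right) = 27 - \left(\left(-7\right) \left(-1\right) - \frac{8}{3}\right) = 27 - \left(7 - \frac{8}{3}\right) = 27 - \frac{13}{3} = \frac{68}{3}$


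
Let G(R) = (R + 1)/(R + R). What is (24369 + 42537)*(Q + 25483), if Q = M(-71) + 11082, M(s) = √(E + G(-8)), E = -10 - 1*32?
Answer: 2446417890 + 33453*I*√665/2 ≈ 2.4464e+9 + 4.3134e+5*I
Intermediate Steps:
G(R) = (1 + R)/(2*R) (G(R) = (1 + R)/((2*R)) = (1 + R)*(1/(2*R)) = (1 + R)/(2*R))
E = -42 (E = -10 - 32 = -42)
M(s) = I*√665/4 (M(s) = √(-42 + (½)*(1 - 8)/(-8)) = √(-42 + (½)*(-⅛)*(-7)) = √(-42 + 7/16) = √(-665/16) = I*√665/4)
Q = 11082 + I*√665/4 (Q = I*√665/4 + 11082 = 11082 + I*√665/4 ≈ 11082.0 + 6.4469*I)
(24369 + 42537)*(Q + 25483) = (24369 + 42537)*((11082 + I*√665/4) + 25483) = 66906*(36565 + I*√665/4) = 2446417890 + 33453*I*√665/2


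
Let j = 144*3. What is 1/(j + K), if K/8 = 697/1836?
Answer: 27/11746 ≈ 0.0022987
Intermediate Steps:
j = 432
K = 82/27 (K = 8*(697/1836) = 8*(697*(1/1836)) = 8*(41/108) = 82/27 ≈ 3.0370)
1/(j + K) = 1/(432 + 82/27) = 1/(11746/27) = 27/11746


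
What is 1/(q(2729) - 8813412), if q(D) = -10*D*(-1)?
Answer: -1/8786122 ≈ -1.1382e-7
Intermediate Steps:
q(D) = 10*D
1/(q(2729) - 8813412) = 1/(10*2729 - 8813412) = 1/(27290 - 8813412) = 1/(-8786122) = -1/8786122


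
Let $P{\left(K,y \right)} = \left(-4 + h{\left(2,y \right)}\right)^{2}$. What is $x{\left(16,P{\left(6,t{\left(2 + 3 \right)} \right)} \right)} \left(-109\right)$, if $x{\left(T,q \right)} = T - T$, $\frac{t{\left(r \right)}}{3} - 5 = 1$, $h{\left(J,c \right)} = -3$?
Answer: $0$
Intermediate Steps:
$t{\left(r \right)} = 18$ ($t{\left(r \right)} = 15 + 3 \cdot 1 = 15 + 3 = 18$)
$P{\left(K,y \right)} = 49$ ($P{\left(K,y \right)} = \left(-4 - 3\right)^{2} = \left(-7\right)^{2} = 49$)
$x{\left(T,q \right)} = 0$
$x{\left(16,P{\left(6,t{\left(2 + 3 \right)} \right)} \right)} \left(-109\right) = 0 \left(-109\right) = 0$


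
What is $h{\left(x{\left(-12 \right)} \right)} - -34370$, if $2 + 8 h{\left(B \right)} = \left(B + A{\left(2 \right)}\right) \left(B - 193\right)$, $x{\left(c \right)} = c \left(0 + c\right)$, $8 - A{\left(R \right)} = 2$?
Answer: $33451$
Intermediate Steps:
$A{\left(R \right)} = 6$ ($A{\left(R \right)} = 8 - 2 = 6$)
$x{\left(c \right)} = c^{2}$ ($x{\left(c \right)} = c c = c^{2}$)
$h{\left(B \right)} = - \frac{1}{4} + \frac{\left(-193 + B\right) \left(6 + B\right)}{8}$ ($h{\left(B \right)} = - \frac{1}{4} + \frac{\left(B + 6\right) \left(B - 193\right)}{8} = - \frac{1}{4} + \frac{\left(6 + B\right) \left(-193 + B\right)}{8} = - \frac{1}{4} + \frac{\left(-193 + B\right) \left(6 + B\right)}{8}$)
$h{\left(x{\left(-12 \right)} \right)} - -34370 = \left(-145 - \frac{187 \left(-12\right)^{2}}{8} + \frac{\left(\left(-12\right)^{2}\right)^{2}}{8}\right) - -34370 = \left(-145 - 3366 + \frac{144^{2}}{8}\right) + 34370 = \left(-145 - 3366 + \frac{1}{8} \cdot 20736\right) + 34370 = \left(-145 - 3366 + 2592\right) + 34370 = -919 + 34370 = 33451$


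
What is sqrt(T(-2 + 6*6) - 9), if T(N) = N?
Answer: 5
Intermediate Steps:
sqrt(T(-2 + 6*6) - 9) = sqrt((-2 + 6*6) - 9) = sqrt((-2 + 36) - 9) = sqrt(34 - 9) = sqrt(25) = 5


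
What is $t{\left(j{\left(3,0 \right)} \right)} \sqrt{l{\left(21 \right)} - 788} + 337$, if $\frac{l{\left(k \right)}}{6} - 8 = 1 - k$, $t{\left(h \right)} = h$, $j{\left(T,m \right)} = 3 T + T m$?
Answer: $337 + 18 i \sqrt{215} \approx 337.0 + 263.93 i$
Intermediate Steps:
$l{\left(k \right)} = 54 - 6 k$ ($l{\left(k \right)} = 48 + 6 \left(1 - k\right) = 48 - \left(-6 + 6 k\right) = 54 - 6 k$)
$t{\left(j{\left(3,0 \right)} \right)} \sqrt{l{\left(21 \right)} - 788} + 337 = 3 \left(3 + 0\right) \sqrt{\left(54 - 126\right) - 788} + 337 = 3 \cdot 3 \sqrt{\left(54 - 126\right) - 788} + 337 = 9 \sqrt{-72 - 788} + 337 = 9 \sqrt{-860} + 337 = 9 \cdot 2 i \sqrt{215} + 337 = 18 i \sqrt{215} + 337 = 337 + 18 i \sqrt{215}$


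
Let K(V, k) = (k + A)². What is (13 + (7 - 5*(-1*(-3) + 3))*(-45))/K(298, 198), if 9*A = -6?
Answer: 1179/43808 ≈ 0.026913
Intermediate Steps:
A = -⅔ (A = (⅑)*(-6) = -⅔ ≈ -0.66667)
K(V, k) = (-⅔ + k)² (K(V, k) = (k - ⅔)² = (-⅔ + k)²)
(13 + (7 - 5*(-1*(-3) + 3))*(-45))/K(298, 198) = (13 + (7 - 5*(-1*(-3) + 3))*(-45))/(((-2 + 3*198)²/9)) = (13 + (7 - 5*(3 + 3))*(-45))/(((-2 + 594)²/9)) = (13 + (7 - 5*6)*(-45))/(((⅑)*592²)) = (13 + (7 - 30)*(-45))/(((⅑)*350464)) = (13 - 23*(-45))/(350464/9) = (13 + 1035)*(9/350464) = 1048*(9/350464) = 1179/43808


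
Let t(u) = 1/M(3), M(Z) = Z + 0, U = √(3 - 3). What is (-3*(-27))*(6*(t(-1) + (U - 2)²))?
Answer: 2106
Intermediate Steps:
U = 0 (U = √0 = 0)
M(Z) = Z
t(u) = ⅓ (t(u) = 1/3 = ⅓)
(-3*(-27))*(6*(t(-1) + (U - 2)²)) = (-3*(-27))*(6*(⅓ + (0 - 2)²)) = 81*(6*(⅓ + (-2)²)) = 81*(6*(⅓ + 4)) = 81*(6*(13/3)) = 81*26 = 2106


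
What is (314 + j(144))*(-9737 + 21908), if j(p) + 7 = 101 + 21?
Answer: 5221359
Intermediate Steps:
j(p) = 115 (j(p) = -7 + (101 + 21) = -7 + 122 = 115)
(314 + j(144))*(-9737 + 21908) = (314 + 115)*(-9737 + 21908) = 429*12171 = 5221359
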